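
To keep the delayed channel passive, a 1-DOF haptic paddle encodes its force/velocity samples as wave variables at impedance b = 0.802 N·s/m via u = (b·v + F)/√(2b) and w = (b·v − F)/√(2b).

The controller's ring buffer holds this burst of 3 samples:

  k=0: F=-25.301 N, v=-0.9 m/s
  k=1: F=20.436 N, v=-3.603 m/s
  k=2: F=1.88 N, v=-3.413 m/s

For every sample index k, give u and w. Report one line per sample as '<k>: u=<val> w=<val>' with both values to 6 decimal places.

0: u=-20.547162 w=19.407320
1: u=13.854335 w=-18.417503
2: u=-0.676851 w=-3.645683

k=0: b·v=0.802×(-0.9)=-0.721800; √(2b)=1.266491; u=(-0.721800+(-25.301))/1.266491=-20.547162, w=(-0.721800−(-25.301))/1.266491=19.407320
k=1: b·v=0.802×(-3.603)=-2.889606; √(2b)=1.266491; u=(-2.889606+20.436)/1.266491=13.854335, w=(-2.889606−20.436)/1.266491=-18.417503
k=2: b·v=0.802×(-3.413)=-2.737226; √(2b)=1.266491; u=(-2.737226+1.88)/1.266491=-0.676851, w=(-2.737226−1.88)/1.266491=-3.645683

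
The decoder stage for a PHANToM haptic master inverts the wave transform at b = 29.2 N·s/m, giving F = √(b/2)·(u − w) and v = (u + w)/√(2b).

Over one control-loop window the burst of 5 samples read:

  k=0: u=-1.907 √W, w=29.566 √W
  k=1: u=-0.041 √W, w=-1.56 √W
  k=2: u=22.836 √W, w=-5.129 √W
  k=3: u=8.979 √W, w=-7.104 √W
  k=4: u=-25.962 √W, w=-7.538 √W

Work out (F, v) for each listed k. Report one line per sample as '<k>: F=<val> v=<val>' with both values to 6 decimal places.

k=0: u−w=-31.473000, u+w=27.659000; √(b/2)=3.820995, √(2b)=7.641989; F=3.820995×(-31.473)=-120.258164, v=27.659000/7.641989=3.619346
k=1: u−w=1.519000, u+w=-1.601000; √(b/2)=3.820995, √(2b)=7.641989; F=3.820995×1.519=5.804091, v=-1.601000/7.641989=-0.209500
k=2: u−w=27.965000, u+w=17.707000; √(b/2)=3.820995, √(2b)=7.641989; F=3.820995×27.965=106.854115, v=17.707000/7.641989=2.317067
k=3: u−w=16.083000, u+w=1.875000; √(b/2)=3.820995, √(2b)=7.641989; F=3.820995×16.083=61.453057, v=1.875000/7.641989=0.245355
k=4: u−w=-18.424000, u+w=-33.500000; √(b/2)=3.820995, √(2b)=7.641989; F=3.820995×(-18.424)=-70.398005, v=-33.500000/7.641989=-4.383675

0: F=-120.258164 v=3.619346
1: F=5.804091 v=-0.209500
2: F=106.854115 v=2.317067
3: F=61.453057 v=0.245355
4: F=-70.398005 v=-4.383675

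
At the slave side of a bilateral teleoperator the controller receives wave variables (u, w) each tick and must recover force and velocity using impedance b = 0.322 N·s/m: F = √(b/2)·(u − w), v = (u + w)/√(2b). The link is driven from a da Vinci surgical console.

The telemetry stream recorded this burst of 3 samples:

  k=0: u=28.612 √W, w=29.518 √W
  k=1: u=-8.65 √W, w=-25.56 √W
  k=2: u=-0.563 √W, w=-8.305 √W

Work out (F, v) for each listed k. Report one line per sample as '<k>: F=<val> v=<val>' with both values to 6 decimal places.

k=0: u−w=-0.906000, u+w=58.130000; √(b/2)=0.401248, √(2b)=0.802496; F=0.401248×(-0.906)=-0.363531, v=58.130000/0.802496=72.436489
k=1: u−w=16.910000, u+w=-34.210000; √(b/2)=0.401248, √(2b)=0.802496; F=0.401248×16.91=6.785105, v=-34.210000/0.802496=-42.629490
k=2: u−w=7.742000, u+w=-8.868000; √(b/2)=0.401248, √(2b)=0.802496; F=0.401248×7.742=3.106462, v=-8.868000/0.802496=-11.050521

0: F=-0.363531 v=72.436489
1: F=6.785105 v=-42.629490
2: F=3.106462 v=-11.050521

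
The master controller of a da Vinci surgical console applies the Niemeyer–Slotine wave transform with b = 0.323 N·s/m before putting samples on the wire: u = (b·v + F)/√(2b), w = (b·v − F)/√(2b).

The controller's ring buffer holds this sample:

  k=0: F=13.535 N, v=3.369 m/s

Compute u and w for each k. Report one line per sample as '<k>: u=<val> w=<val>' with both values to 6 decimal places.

0: u=18.193899 w=-15.486095

k=0: b·v=0.323×3.369=1.088187; √(2b)=0.803741; u=(1.088187+13.535)/0.803741=18.193899, w=(1.088187−13.535)/0.803741=-15.486095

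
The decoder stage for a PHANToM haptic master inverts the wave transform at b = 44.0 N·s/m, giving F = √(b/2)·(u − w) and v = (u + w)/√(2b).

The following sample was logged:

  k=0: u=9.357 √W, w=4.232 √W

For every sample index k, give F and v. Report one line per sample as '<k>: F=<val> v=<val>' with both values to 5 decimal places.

0: F=24.03838 v=1.44859

k=0: u−w=5.12500, u+w=13.58900; √(b/2)=4.69042, √(2b)=9.38083; F=4.69042×5.125=24.03838, v=13.58900/9.38083=1.44859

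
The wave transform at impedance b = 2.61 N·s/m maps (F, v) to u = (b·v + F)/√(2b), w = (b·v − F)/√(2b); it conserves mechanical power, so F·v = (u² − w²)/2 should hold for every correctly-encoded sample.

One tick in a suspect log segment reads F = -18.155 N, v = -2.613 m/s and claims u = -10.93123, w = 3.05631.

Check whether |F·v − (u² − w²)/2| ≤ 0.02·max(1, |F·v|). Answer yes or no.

no

F·v = (-18.155)×(-2.613) = 47.43902 W.
(u² − w²)/2 = (119.49179 − 9.34103)/2 = 55.07538 W.
|Δ| = 7.63636;  2% of max(1, |F·v|) = 0.94878.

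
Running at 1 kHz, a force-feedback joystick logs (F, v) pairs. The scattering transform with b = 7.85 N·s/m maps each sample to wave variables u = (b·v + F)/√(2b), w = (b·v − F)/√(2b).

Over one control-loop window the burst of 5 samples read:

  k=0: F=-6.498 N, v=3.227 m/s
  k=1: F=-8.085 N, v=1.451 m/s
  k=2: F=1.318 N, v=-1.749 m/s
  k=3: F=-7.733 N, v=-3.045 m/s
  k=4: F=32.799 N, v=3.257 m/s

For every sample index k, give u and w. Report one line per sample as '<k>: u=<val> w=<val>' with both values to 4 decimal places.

k=0: b·v=7.85×3.227=25.3319; √(2b)=3.9623; u=(25.3319+(-6.498))/3.9623=4.7533, w=(25.3319−(-6.498))/3.9623=8.0332
k=1: b·v=7.85×1.451=11.3903; √(2b)=3.9623; u=(11.3903+(-8.085))/3.9623=0.8342, w=(11.3903−(-8.085))/3.9623=4.9151
k=2: b·v=7.85×(-1.749)=-13.7296; √(2b)=3.9623; u=(-13.7296+1.318)/3.9623=-3.1324, w=(-13.7296−1.318)/3.9623=-3.7977
k=3: b·v=7.85×(-3.045)=-23.9032; √(2b)=3.9623; u=(-23.9032+(-7.733))/3.9623=-7.9843, w=(-23.9032−(-7.733))/3.9623=-4.0810
k=4: b·v=7.85×3.257=25.5675; √(2b)=3.9623; u=(25.5675+32.799)/3.9623=14.7304, w=(25.5675−32.799)/3.9623=-1.8251

0: u=4.7533 w=8.0332
1: u=0.8342 w=4.9151
2: u=-3.1324 w=-3.7977
3: u=-7.9843 w=-4.0810
4: u=14.7304 w=-1.8251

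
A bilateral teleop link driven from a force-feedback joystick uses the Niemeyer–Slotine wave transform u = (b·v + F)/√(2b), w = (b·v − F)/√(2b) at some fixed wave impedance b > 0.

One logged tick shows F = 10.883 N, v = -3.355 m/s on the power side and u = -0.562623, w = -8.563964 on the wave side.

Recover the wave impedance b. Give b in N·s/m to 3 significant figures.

b = 3.7 N·s/m

u + w = -9.126587;  u + w = √(2b)·v, so √(2b) = -9.126587/(-3.355) = 2.720294.
b = (√(2b))²/2 = 7.400000/2 = 3.700000.
(Check via u − w = 2F/√(2b): u − w = 8.001341, 2F/√(2b) = 8.001340.)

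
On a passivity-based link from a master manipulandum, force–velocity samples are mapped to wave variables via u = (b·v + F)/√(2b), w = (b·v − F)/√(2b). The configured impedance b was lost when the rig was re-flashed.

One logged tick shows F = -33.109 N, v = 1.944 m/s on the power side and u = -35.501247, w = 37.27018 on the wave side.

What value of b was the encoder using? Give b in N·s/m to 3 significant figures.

u + w = 1.768933;  u + w = √(2b)·v, so √(2b) = 1.768933/1.944 = 0.909945.
b = (√(2b))²/2 = 0.828000/2 = 0.414000.
(Check via u − w = 2F/√(2b): u − w = -72.771427, 2F/√(2b) = -72.771435.)

b = 0.414 N·s/m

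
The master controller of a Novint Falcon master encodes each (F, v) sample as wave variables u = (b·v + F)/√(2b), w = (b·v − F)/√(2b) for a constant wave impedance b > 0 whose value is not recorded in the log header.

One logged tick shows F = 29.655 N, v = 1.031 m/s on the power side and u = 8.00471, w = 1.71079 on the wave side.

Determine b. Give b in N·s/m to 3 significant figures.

u + w = 9.7155;  u + w = √(2b)·v, so √(2b) = 9.7155/1.031 = 9.4234.
b = (√(2b))²/2 = 88.8000/2 = 44.4000.
(Check via u − w = 2F/√(2b): u − w = 6.2939, 2F/√(2b) = 6.2939.)

b = 44.4 N·s/m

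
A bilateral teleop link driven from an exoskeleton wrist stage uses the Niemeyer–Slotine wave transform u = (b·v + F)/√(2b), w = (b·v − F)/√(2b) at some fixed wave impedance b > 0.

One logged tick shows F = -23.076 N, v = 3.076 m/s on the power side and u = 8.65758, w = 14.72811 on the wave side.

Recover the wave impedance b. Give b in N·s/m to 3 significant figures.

u + w = 23.3857;  u + w = √(2b)·v, so √(2b) = 23.3857/3.076 = 7.6026.
b = (√(2b))²/2 = 57.8000/2 = 28.9000.
(Check via u − w = 2F/√(2b): u − w = -6.0705, 2F/√(2b) = -6.0705.)

b = 28.9 N·s/m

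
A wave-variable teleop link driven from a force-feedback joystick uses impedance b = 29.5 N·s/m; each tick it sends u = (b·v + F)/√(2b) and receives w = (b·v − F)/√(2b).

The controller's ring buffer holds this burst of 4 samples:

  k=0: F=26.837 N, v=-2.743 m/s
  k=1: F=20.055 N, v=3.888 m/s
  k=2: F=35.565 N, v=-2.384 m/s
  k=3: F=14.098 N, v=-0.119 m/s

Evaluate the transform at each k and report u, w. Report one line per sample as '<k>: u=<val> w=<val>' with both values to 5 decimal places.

k=0: b·v=29.5×(-2.743)=-80.91850; √(2b)=7.68115; u=(-80.91850+26.837)/7.68115=-7.04081, w=(-80.91850−26.837)/7.68115=-14.02857
k=1: b·v=29.5×3.888=114.69600; √(2b)=7.68115; u=(114.69600+20.055)/7.68115=17.54309, w=(114.69600−20.055)/7.68115=12.32121
k=2: b·v=29.5×(-2.384)=-70.32800; √(2b)=7.68115; u=(-70.32800+35.565)/7.68115=-4.52576, w=(-70.32800−35.565)/7.68115=-13.78609
k=3: b·v=29.5×(-0.119)=-3.51050; √(2b)=7.68115; u=(-3.51050+14.098)/7.68115=1.37838, w=(-3.51050−14.098)/7.68115=-2.29243

0: u=-7.04081 w=-14.02857
1: u=17.54309 w=12.32121
2: u=-4.52576 w=-13.78609
3: u=1.37838 w=-2.29243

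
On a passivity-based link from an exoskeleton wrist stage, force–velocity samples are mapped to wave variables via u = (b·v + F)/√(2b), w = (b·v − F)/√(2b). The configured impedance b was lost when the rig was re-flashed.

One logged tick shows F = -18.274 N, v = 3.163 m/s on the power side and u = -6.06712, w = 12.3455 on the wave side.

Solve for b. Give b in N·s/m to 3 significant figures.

b = 1.97 N·s/m

u + w = 6.27838;  u + w = √(2b)·v, so √(2b) = 6.27838/3.163 = 1.98494.
b = (√(2b))²/2 = 3.94001/2 = 1.97000.
(Check via u − w = 2F/√(2b): u − w = -18.41262, 2F/√(2b) = -18.41260.)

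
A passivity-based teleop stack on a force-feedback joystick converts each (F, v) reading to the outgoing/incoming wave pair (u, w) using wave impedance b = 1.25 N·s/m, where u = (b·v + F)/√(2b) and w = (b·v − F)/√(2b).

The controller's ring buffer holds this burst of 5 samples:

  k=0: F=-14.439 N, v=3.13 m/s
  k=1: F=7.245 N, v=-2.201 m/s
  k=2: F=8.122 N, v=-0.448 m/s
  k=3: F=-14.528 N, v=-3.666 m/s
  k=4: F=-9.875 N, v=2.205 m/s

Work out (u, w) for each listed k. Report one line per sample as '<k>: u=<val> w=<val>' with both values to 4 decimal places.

k=0: b·v=1.25×3.13=3.9125; √(2b)=1.5811; u=(3.9125+(-14.439))/1.5811=-6.6575, w=(3.9125−(-14.439))/1.5811=11.6065
k=1: b·v=1.25×(-2.201)=-2.7513; √(2b)=1.5811; u=(-2.7513+7.245)/1.5811=2.8421, w=(-2.7513−7.245)/1.5811=-6.3222
k=2: b·v=1.25×(-0.448)=-0.5600; √(2b)=1.5811; u=(-0.5600+8.122)/1.5811=4.7826, w=(-0.5600−8.122)/1.5811=-5.4910
k=3: b·v=1.25×(-3.666)=-4.5825; √(2b)=1.5811; u=(-4.5825+(-14.528))/1.5811=-12.0865, w=(-4.5825−(-14.528))/1.5811=6.2901
k=4: b·v=1.25×2.205=2.7563; √(2b)=1.5811; u=(2.7563+(-9.875))/1.5811=-4.5023, w=(2.7563−(-9.875))/1.5811=7.9887

0: u=-6.6575 w=11.6065
1: u=2.8421 w=-6.3222
2: u=4.7826 w=-5.4910
3: u=-12.0865 w=6.2901
4: u=-4.5023 w=7.9887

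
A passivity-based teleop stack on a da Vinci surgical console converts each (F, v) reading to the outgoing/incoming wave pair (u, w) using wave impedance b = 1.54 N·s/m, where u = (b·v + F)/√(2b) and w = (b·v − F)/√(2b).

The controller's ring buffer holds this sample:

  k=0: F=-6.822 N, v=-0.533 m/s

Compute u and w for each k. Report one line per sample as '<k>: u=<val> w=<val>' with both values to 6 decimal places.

k=0: b·v=1.54×(-0.533)=-0.820820; √(2b)=1.754993; u=(-0.820820+(-6.822))/1.754993=-4.354901, w=(-0.820820−(-6.822))/1.754993=3.419490

0: u=-4.354901 w=3.419490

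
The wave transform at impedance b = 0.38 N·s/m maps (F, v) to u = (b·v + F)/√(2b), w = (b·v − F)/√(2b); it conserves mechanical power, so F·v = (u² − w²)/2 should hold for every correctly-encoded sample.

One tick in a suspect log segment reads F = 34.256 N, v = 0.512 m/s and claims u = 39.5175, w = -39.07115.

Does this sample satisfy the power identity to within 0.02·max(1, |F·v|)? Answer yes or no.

F·v = 34.256×0.512 = 17.53907 W.
(u² − w²)/2 = (1561.63281 − 1526.55476)/2 = 17.53902 W.
|Δ| = 0.00005;  2% of max(1, |F·v|) = 0.35078.

yes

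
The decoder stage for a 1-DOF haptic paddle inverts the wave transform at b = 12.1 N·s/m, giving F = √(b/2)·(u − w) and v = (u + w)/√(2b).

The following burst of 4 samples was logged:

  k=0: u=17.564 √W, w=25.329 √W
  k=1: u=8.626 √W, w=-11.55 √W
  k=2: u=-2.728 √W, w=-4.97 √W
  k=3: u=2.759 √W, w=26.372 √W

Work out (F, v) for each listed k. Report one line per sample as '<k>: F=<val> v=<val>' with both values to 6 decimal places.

k=0: u−w=-7.765000, u+w=42.893000; √(b/2)=2.459675, √(2b)=4.919350; F=2.459675×(-7.765)=-19.099375, v=42.893000/4.919350=8.719242
k=1: u−w=20.176000, u+w=-2.924000; √(b/2)=2.459675, √(2b)=4.919350; F=2.459675×20.176=49.626398, v=-2.924000/4.919350=-0.594388
k=2: u−w=2.242000, u+w=-7.698000; √(b/2)=2.459675, √(2b)=4.919350; F=2.459675×2.242=5.514591, v=-7.698000/4.919350=-1.564841
k=3: u−w=-23.613000, u+w=29.131000; √(b/2)=2.459675, √(2b)=4.919350; F=2.459675×(-23.613)=-58.080300, v=29.131000/4.919350=5.921718

0: F=-19.099375 v=8.719242
1: F=49.626398 v=-0.594388
2: F=5.514591 v=-1.564841
3: F=-58.080300 v=5.921718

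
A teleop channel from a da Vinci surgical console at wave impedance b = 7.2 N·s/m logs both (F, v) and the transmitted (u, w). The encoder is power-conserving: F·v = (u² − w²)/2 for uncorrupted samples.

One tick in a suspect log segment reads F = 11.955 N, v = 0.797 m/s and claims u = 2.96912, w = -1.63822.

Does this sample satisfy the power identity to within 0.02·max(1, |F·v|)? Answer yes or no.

F·v = 11.955×0.797 = 9.5281 W.
(u² − w²)/2 = (8.8157 − 2.6838)/2 = 3.0660 W.
|Δ| = 6.4622;  2% of max(1, |F·v|) = 0.1906.

no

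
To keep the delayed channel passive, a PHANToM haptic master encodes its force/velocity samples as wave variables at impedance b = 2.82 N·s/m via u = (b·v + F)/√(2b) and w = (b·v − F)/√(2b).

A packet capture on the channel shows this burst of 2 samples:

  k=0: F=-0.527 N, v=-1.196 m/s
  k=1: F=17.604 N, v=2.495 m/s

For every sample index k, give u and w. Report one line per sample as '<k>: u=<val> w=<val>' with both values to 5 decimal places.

0: u=-1.64208 w=-1.19826
1: u=10.37527 w=-4.44997

k=0: b·v=2.82×(-1.196)=-3.37272; √(2b)=2.37487; u=(-3.37272+(-0.527))/2.37487=-1.64208, w=(-3.37272−(-0.527))/2.37487=-1.19826
k=1: b·v=2.82×2.495=7.03590; √(2b)=2.37487; u=(7.03590+17.604)/2.37487=10.37527, w=(7.03590−17.604)/2.37487=-4.44997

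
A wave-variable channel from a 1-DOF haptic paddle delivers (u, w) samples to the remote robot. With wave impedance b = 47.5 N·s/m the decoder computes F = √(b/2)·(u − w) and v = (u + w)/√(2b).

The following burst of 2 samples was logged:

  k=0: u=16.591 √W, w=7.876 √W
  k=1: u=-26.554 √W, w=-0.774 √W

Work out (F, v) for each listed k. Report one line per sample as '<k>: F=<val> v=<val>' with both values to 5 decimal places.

0: F=42.47166 v=2.51026
1: F=-125.63618 v=-2.80379

k=0: u−w=8.71500, u+w=24.46700; √(b/2)=4.87340, √(2b)=9.74679; F=4.87340×8.715=42.47166, v=24.46700/9.74679=2.51026
k=1: u−w=-25.78000, u+w=-27.32800; √(b/2)=4.87340, √(2b)=9.74679; F=4.87340×(-25.78)=-125.63618, v=-27.32800/9.74679=-2.80379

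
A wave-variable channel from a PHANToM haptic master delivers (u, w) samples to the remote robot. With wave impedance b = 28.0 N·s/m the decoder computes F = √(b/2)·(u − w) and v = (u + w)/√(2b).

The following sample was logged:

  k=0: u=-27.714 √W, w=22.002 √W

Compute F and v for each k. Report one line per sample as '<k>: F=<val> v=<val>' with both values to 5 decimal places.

0: F=-186.02024 v=-0.76330

k=0: u−w=-49.71600, u+w=-5.71200; √(b/2)=3.74166, √(2b)=7.48331; F=3.74166×(-49.716)=-186.02024, v=-5.71200/7.48331=-0.76330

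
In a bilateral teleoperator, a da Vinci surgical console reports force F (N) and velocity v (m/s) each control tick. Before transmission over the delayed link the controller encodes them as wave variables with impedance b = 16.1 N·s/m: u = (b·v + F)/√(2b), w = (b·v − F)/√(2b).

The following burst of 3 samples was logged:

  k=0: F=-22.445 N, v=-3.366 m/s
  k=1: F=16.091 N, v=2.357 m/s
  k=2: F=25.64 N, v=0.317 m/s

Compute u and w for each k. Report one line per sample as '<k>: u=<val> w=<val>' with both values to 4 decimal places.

k=0: b·v=16.1×(-3.366)=-54.1926; √(2b)=5.6745; u=(-54.1926+(-22.445))/5.6745=-13.5056, w=(-54.1926−(-22.445))/5.6745=-5.5948
k=1: b·v=16.1×2.357=37.9477; √(2b)=5.6745; u=(37.9477+16.091)/5.6745=9.5231, w=(37.9477−16.091)/5.6745=3.8517
k=2: b·v=16.1×0.317=5.1037; √(2b)=5.6745; u=(5.1037+25.64)/5.6745=5.4179, w=(5.1037−25.64)/5.6745=-3.6190

0: u=-13.5056 w=-5.5948
1: u=9.5231 w=3.8517
2: u=5.4179 w=-3.6190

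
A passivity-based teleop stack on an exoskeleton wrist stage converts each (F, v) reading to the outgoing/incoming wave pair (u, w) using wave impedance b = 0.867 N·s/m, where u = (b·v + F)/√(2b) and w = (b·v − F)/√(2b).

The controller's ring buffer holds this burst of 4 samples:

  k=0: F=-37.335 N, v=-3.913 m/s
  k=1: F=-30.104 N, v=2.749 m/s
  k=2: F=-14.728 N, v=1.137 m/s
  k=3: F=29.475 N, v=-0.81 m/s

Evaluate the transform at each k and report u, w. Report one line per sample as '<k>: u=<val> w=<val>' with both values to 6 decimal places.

k=0: b·v=0.867×(-3.913)=-3.392571; √(2b)=1.316814; u=(-3.392571+(-37.335))/1.316814=-30.928864, w=(-3.392571−(-37.335))/1.316814=25.776169
k=1: b·v=0.867×2.749=2.383383; √(2b)=1.316814; u=(2.383383+(-30.104))/1.316814=-21.051272, w=(2.383383−(-30.104))/1.316814=24.671195
k=2: b·v=0.867×1.137=0.985779; √(2b)=1.316814; u=(0.985779+(-14.728))/1.316814=-10.435959, w=(0.985779−(-14.728))/1.316814=11.933177
k=3: b·v=0.867×(-0.81)=-0.702270; √(2b)=1.316814; u=(-0.702270+29.475)/1.316814=21.850256, w=(-0.702270−29.475)/1.316814=-22.916875

0: u=-30.928864 w=25.776169
1: u=-21.051272 w=24.671195
2: u=-10.435959 w=11.933177
3: u=21.850256 w=-22.916875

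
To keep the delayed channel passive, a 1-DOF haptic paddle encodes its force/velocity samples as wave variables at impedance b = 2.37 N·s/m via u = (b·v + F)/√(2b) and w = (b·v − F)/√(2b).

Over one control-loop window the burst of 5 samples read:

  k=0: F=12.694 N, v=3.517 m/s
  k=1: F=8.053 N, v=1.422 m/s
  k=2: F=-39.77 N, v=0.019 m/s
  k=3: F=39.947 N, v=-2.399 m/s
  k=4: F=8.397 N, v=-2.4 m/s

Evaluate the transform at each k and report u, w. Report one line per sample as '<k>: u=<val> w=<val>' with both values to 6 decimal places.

k=0: b·v=2.37×3.517=8.335290; √(2b)=2.177154; u=(8.335290+12.694)/2.177154=9.659073, w=(8.335290−12.694)/2.177154=-2.002022
k=1: b·v=2.37×1.422=3.370140; √(2b)=2.177154; u=(3.370140+8.053)/2.177154=5.246822, w=(3.370140−8.053)/2.177154=-2.150909
k=2: b·v=2.37×0.019=0.045030; √(2b)=2.177154; u=(0.045030+(-39.77))/2.177154=-18.246283, w=(0.045030−(-39.77))/2.177154=18.287649
k=3: b·v=2.37×(-2.399)=-5.685630; √(2b)=2.177154; u=(-5.685630+39.947)/2.177154=15.736768, w=(-5.685630−39.947)/2.177154=-20.959761
k=4: b·v=2.37×(-2.4)=-5.688000; √(2b)=2.177154; u=(-5.688000+8.397)/2.177154=1.244285, w=(-5.688000−8.397)/2.177154=-6.469455

0: u=9.659073 w=-2.002022
1: u=5.246822 w=-2.150909
2: u=-18.246283 w=18.287649
3: u=15.736768 w=-20.959761
4: u=1.244285 w=-6.469455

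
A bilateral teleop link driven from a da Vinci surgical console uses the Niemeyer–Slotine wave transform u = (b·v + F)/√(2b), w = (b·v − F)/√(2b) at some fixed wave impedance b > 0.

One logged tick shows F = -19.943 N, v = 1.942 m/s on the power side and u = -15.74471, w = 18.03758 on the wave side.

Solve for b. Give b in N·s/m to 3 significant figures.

u + w = 2.2929;  u + w = √(2b)·v, so √(2b) = 2.2929/1.942 = 1.1807.
b = (√(2b))²/2 = 1.3940/2 = 0.6970.
(Check via u − w = 2F/√(2b): u − w = -33.7823, 2F/√(2b) = -33.7824.)

b = 0.697 N·s/m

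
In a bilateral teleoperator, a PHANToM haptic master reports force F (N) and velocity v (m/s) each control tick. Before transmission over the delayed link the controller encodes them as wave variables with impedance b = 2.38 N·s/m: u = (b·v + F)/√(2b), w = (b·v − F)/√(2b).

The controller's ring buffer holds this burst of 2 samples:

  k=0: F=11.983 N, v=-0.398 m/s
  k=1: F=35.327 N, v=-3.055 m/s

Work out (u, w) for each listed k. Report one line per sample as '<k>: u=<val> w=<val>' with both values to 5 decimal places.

k=0: b·v=2.38×(-0.398)=-0.94724; √(2b)=2.18174; u=(-0.94724+11.983)/2.18174=5.05823, w=(-0.94724−11.983)/2.18174=-5.92657
k=1: b·v=2.38×(-3.055)=-7.27090; √(2b)=2.18174; u=(-7.27090+35.327)/2.18174=12.85949, w=(-7.27090−35.327)/2.18174=-19.52472

0: u=5.05823 w=-5.92657
1: u=12.85949 w=-19.52472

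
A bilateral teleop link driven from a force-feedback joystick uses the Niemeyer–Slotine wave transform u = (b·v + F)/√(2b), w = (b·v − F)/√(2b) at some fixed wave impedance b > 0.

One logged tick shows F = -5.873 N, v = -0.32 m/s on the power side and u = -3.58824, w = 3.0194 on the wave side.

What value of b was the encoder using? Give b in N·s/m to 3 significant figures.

u + w = -0.5688;  u + w = √(2b)·v, so √(2b) = -0.5688/(-0.32) = 1.7776.
b = (√(2b))²/2 = 3.1600/2 = 1.5800.
(Check via u − w = 2F/√(2b): u − w = -6.6076, 2F/√(2b) = -6.6077.)

b = 1.58 N·s/m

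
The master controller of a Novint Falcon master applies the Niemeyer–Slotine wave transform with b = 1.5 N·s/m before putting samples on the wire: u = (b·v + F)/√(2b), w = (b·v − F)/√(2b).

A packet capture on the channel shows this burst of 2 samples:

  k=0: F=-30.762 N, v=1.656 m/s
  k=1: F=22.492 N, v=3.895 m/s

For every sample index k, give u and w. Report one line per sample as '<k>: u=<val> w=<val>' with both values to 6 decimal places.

k=0: b·v=1.5×1.656=2.484000; √(2b)=1.732051; u=(2.484000+(-30.762))/1.732051=-16.326311, w=(2.484000−(-30.762))/1.732051=19.194587
k=1: b·v=1.5×3.895=5.842500; √(2b)=1.732051; u=(5.842500+22.492)/1.732051=16.358931, w=(5.842500−22.492)/1.732051=-9.612593

0: u=-16.326311 w=19.194587
1: u=16.358931 w=-9.612593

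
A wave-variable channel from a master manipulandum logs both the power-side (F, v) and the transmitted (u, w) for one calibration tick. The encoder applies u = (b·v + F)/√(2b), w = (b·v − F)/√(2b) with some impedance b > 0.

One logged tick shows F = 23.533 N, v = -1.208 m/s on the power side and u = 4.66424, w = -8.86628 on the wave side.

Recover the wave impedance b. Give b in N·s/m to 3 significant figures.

b = 6.05 N·s/m

u + w = -4.20204;  u + w = √(2b)·v, so √(2b) = -4.20204/(-1.208) = 3.47851.
b = (√(2b))²/2 = 12.10003/2 = 6.05002.
(Check via u − w = 2F/√(2b): u − w = 13.53052, 2F/√(2b) = 13.53051.)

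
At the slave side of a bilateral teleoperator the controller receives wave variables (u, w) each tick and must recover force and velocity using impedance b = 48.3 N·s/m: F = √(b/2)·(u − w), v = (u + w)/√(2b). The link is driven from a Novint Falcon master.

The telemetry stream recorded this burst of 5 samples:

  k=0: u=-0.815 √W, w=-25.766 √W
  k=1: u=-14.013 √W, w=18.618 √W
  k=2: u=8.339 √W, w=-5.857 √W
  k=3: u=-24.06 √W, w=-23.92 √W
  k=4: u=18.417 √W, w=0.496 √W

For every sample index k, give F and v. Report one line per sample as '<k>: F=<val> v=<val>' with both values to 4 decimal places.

k=0: u−w=24.9510, u+w=-26.5810; √(b/2)=4.9143, √(2b)=9.8285; F=4.9143×24.951=122.6158, v=-26.5810/9.8285=-2.7045
k=1: u−w=-32.6310, u+w=4.6050; √(b/2)=4.9143, √(2b)=9.8285; F=4.9143×(-32.631)=-160.3574, v=4.6050/9.8285=0.4685
k=2: u−w=14.1960, u+w=2.4820; √(b/2)=4.9143, √(2b)=9.8285; F=4.9143×14.196=69.7629, v=2.4820/9.8285=0.2525
k=3: u−w=-0.1400, u+w=-47.9800; √(b/2)=4.9143, √(2b)=9.8285; F=4.9143×(-0.14)=-0.6880, v=-47.9800/9.8285=-4.8817
k=4: u−w=17.9210, u+w=18.9130; √(b/2)=4.9143, √(2b)=9.8285; F=4.9143×17.921=88.0685, v=18.9130/9.8285=1.9243

0: F=122.6158 v=-2.7045
1: F=-160.3574 v=0.4685
2: F=69.7629 v=0.2525
3: F=-0.6880 v=-4.8817
4: F=88.0685 v=1.9243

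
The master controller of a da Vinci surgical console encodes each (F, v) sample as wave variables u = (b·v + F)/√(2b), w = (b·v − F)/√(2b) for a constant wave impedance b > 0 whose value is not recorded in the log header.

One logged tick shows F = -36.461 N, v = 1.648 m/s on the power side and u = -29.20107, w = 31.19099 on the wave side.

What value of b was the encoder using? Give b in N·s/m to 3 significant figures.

b = 0.729 N·s/m

u + w = 1.98992;  u + w = √(2b)·v, so √(2b) = 1.98992/1.648 = 1.20748.
b = (√(2b))²/2 = 1.45800/2 = 0.72900.
(Check via u − w = 2F/√(2b): u − w = -60.39206, 2F/√(2b) = -60.39210.)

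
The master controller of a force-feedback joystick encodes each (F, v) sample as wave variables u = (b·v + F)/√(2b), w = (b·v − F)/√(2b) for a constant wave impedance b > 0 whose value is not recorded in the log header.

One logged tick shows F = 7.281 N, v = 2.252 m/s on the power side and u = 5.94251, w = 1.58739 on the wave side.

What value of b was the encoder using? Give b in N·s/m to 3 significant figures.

b = 5.59 N·s/m

u + w = 7.5299;  u + w = √(2b)·v, so √(2b) = 7.5299/2.252 = 3.3437.
b = (√(2b))²/2 = 11.1800/2 = 5.5900.
(Check via u − w = 2F/√(2b): u − w = 4.3551, 2F/√(2b) = 4.3551.)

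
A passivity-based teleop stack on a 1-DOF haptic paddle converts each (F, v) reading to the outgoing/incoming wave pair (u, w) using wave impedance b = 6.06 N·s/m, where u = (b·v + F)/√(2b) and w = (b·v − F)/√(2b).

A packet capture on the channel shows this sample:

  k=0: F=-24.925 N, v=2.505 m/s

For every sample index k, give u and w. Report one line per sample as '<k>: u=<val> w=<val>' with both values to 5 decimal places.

k=0: b·v=6.06×2.505=15.18030; √(2b)=3.48138; u=(15.18030+(-24.925))/3.48138=-2.79909, w=(15.18030−(-24.925))/3.48138=11.51995

0: u=-2.79909 w=11.51995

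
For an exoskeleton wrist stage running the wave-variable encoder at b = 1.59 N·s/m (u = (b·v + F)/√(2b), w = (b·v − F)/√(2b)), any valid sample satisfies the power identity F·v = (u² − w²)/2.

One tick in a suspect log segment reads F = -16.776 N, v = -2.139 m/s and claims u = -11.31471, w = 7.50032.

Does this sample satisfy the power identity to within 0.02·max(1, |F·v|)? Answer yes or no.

yes

F·v = (-16.776)×(-2.139) = 35.88386 W.
(u² − w²)/2 = (128.02266 − 56.25480)/2 = 35.88393 W.
|Δ| = 0.00007;  2% of max(1, |F·v|) = 0.71768.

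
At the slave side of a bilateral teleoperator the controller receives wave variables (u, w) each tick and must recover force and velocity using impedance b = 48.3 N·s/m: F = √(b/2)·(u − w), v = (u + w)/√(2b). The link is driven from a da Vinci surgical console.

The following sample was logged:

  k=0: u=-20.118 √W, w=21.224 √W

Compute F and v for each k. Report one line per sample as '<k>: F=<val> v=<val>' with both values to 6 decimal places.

0: F=-203.165542 v=0.112530

k=0: u−w=-41.342000, u+w=1.106000; √(b/2)=4.914265, √(2b)=9.828530; F=4.914265×(-41.342)=-203.165542, v=1.106000/9.828530=0.112530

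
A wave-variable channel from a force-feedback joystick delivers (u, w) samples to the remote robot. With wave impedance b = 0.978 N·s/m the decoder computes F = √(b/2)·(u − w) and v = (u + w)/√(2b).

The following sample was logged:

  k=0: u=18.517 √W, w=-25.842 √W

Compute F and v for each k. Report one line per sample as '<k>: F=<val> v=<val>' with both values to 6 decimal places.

k=0: u−w=44.359000, u+w=-7.325000; √(b/2)=0.699285, √(2b)=1.398571; F=0.699285×44.359=31.019599, v=-7.325000/1.398571=-5.237490

0: F=31.019599 v=-5.237490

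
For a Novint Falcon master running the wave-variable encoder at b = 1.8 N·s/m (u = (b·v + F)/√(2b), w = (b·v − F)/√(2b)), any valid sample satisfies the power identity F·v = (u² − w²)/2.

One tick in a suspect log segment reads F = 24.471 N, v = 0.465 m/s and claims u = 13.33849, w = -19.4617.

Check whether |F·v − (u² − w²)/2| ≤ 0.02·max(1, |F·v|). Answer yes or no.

no

F·v = 24.471×0.465 = 11.3790 W.
(u² − w²)/2 = (177.9153 − 378.7578)/2 = -100.4212 W.
|Δ| = 111.8002;  2% of max(1, |F·v|) = 0.2276.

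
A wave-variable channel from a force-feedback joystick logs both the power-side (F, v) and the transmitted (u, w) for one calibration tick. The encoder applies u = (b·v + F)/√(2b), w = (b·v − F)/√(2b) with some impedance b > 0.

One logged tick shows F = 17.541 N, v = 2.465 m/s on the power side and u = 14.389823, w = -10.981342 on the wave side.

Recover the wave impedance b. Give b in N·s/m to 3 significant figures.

u + w = 3.408481;  u + w = √(2b)·v, so √(2b) = 3.408481/2.465 = 1.382751.
b = (√(2b))²/2 = 1.912000/2 = 0.956000.
(Check via u − w = 2F/√(2b): u − w = 25.371165, 2F/√(2b) = 25.371164.)

b = 0.956 N·s/m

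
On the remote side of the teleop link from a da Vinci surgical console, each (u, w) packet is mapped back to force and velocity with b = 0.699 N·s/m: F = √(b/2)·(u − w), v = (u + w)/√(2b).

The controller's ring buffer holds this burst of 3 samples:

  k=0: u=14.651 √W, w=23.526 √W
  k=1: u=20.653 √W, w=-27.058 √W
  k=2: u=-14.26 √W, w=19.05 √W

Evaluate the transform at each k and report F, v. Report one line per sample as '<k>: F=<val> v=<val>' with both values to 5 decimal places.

k=0: u−w=-8.87500, u+w=38.17700; √(b/2)=0.59119, √(2b)=1.18237; F=0.59119×(-8.875)=-5.24677, v=38.17700/1.18237=32.28853
k=1: u−w=47.71100, u+w=-6.40500; √(b/2)=0.59119, √(2b)=1.18237; F=0.59119×47.711=28.20604, v=-6.40500/1.18237=-5.41708
k=2: u−w=-33.31000, u+w=4.79000; √(b/2)=0.59119, √(2b)=1.18237; F=0.59119×(-33.31)=-19.69238, v=4.79000/1.18237=4.05118

0: F=-5.24677 v=32.28853
1: F=28.20604 v=-5.41708
2: F=-19.69238 v=4.05118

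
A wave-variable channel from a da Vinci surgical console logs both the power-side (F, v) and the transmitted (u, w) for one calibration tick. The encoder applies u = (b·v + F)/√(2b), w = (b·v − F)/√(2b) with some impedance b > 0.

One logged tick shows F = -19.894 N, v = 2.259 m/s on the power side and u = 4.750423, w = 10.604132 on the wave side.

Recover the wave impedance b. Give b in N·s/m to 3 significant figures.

b = 23.1 N·s/m

u + w = 15.354555;  u + w = √(2b)·v, so √(2b) = 15.354555/2.259 = 6.797058.
b = (√(2b))²/2 = 46.200003/2 = 23.100002.
(Check via u − w = 2F/√(2b): u − w = -5.853709, 2F/√(2b) = -5.853709.)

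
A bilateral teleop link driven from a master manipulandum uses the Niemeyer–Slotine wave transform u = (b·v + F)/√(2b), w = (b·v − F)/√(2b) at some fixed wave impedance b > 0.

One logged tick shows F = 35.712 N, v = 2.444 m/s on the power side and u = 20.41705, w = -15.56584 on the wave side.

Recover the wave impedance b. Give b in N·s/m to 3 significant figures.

u + w = 4.85121;  u + w = √(2b)·v, so √(2b) = 4.85121/2.444 = 1.98495.
b = (√(2b))²/2 = 3.94001/2 = 1.97001.
(Check via u − w = 2F/√(2b): u − w = 35.98289, 2F/√(2b) = 35.98283.)

b = 1.97 N·s/m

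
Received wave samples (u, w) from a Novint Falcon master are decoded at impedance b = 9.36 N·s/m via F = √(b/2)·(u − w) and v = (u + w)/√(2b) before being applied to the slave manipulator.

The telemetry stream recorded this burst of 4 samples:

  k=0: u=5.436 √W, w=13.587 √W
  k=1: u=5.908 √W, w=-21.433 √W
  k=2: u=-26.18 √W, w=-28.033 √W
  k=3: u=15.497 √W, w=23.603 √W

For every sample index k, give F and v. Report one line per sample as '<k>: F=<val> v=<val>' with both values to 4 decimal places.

k=0: u−w=-8.1510, u+w=19.0230; √(b/2)=2.1633, √(2b)=4.3267; F=2.1633×(-8.151)=-17.6333, v=19.0230/4.3267=4.3967
k=1: u−w=27.3410, u+w=-15.5250; √(b/2)=2.1633, √(2b)=4.3267; F=2.1633×27.341=59.1476, v=-15.5250/4.3267=-3.5882
k=2: u−w=1.8530, u+w=-54.2130; √(b/2)=2.1633, √(2b)=4.3267; F=2.1633×1.853=4.0087, v=-54.2130/4.3267=-12.5300
k=3: u−w=-8.1060, u+w=39.1000; √(b/2)=2.1633, √(2b)=4.3267; F=2.1633×(-8.106)=-17.5360, v=39.1000/4.3267=9.0370

0: F=-17.6333 v=4.3967
1: F=59.1476 v=-3.5882
2: F=4.0087 v=-12.5300
3: F=-17.5360 v=9.0370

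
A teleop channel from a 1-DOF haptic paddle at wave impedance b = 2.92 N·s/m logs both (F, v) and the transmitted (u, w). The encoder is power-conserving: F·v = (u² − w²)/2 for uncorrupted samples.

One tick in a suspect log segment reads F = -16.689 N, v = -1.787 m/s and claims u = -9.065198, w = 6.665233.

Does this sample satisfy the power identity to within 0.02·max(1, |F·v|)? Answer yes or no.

no

F·v = (-16.689)×(-1.787) = 29.823243 W.
(u² − w²)/2 = (82.177815 − 44.425331)/2 = 18.876242 W.
|Δ| = 10.947001;  2% of max(1, |F·v|) = 0.596465.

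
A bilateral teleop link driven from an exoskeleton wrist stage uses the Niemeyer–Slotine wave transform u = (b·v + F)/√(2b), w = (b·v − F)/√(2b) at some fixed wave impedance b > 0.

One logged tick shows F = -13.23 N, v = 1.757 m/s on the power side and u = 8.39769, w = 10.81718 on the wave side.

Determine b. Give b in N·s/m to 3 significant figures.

b = 59.8 N·s/m

u + w = 19.2149;  u + w = √(2b)·v, so √(2b) = 19.2149/1.757 = 10.9362.
b = (√(2b))²/2 = 119.6001/2 = 59.8000.
(Check via u − w = 2F/√(2b): u − w = -2.4195, 2F/√(2b) = -2.4195.)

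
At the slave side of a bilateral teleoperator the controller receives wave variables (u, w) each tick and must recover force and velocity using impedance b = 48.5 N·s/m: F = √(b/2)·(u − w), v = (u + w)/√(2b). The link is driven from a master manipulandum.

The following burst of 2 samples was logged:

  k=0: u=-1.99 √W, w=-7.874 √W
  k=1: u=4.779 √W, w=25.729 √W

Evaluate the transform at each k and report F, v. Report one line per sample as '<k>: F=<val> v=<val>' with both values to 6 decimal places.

k=0: u−w=5.884000, u+w=-9.864000; √(b/2)=4.924429, √(2b)=9.848858; F=4.924429×5.884=28.975340, v=-9.864000/9.848858=-1.001537
k=1: u−w=-20.950000, u+w=30.508000; √(b/2)=4.924429, √(2b)=9.848858; F=4.924429×(-20.95)=-103.166785, v=30.508000/9.848858=3.097618

0: F=28.975340 v=-1.001537
1: F=-103.166785 v=3.097618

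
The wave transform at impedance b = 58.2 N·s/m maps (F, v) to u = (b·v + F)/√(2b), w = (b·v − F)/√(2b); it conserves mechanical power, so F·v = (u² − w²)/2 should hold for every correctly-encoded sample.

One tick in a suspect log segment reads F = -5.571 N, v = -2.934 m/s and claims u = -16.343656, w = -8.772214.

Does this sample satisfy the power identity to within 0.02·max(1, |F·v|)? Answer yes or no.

no

F·v = (-5.571)×(-2.934) = 16.345314 W.
(u² − w²)/2 = (267.115091 − 76.951738)/2 = 95.081676 W.
|Δ| = 78.736362;  2% of max(1, |F·v|) = 0.326906.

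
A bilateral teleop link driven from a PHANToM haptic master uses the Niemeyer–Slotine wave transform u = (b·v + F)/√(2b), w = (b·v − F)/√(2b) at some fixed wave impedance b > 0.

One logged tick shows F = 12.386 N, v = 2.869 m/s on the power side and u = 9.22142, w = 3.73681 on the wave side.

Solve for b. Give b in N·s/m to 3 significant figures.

b = 10.2 N·s/m

u + w = 12.9582;  u + w = √(2b)·v, so √(2b) = 12.9582/2.869 = 4.5166.
b = (√(2b))²/2 = 20.4000/2 = 10.2000.
(Check via u − w = 2F/√(2b): u − w = 5.4846, 2F/√(2b) = 5.4846.)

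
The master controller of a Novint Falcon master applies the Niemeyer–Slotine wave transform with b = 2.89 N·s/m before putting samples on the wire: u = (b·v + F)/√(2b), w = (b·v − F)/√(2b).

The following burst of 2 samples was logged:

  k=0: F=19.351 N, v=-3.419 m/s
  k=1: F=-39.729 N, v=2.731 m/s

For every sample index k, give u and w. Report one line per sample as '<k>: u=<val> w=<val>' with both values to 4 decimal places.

k=0: b·v=2.89×(-3.419)=-9.8809; √(2b)=2.4042; u=(-9.8809+19.351)/2.4042=3.9390, w=(-9.8809−19.351)/2.4042=-12.1589
k=1: b·v=2.89×2.731=7.8926; √(2b)=2.4042; u=(7.8926+(-39.729))/2.4042=-13.2422, w=(7.8926−(-39.729))/2.4042=19.8080

0: u=3.9390 w=-12.1589
1: u=-13.2422 w=19.8080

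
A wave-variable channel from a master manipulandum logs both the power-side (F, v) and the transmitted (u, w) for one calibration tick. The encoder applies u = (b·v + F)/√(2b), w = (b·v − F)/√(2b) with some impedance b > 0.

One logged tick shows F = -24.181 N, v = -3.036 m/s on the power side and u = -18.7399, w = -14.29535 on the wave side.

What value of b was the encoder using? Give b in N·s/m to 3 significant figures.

b = 59.2 N·s/m

u + w = -33.0352;  u + w = √(2b)·v, so √(2b) = -33.0352/(-3.036) = 10.8812.
b = (√(2b))²/2 = 118.4000/2 = 59.2000.
(Check via u − w = 2F/√(2b): u − w = -4.4445, 2F/√(2b) = -4.4446.)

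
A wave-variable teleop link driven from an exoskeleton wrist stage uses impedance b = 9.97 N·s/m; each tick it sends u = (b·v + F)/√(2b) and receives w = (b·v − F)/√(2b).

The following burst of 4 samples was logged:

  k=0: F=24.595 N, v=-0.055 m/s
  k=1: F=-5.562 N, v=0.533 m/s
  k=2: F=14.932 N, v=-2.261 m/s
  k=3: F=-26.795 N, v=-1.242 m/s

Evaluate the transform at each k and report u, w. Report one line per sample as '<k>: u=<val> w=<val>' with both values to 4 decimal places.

0: u=5.3851 w=-5.6307
1: u=-0.0555 w=2.4356
2: u=-1.7042 w=-8.3921
3: u=-8.7736 w=3.2275

k=0: b·v=9.97×(-0.055)=-0.5484; √(2b)=4.4654; u=(-0.5484+24.595)/4.4654=5.3851, w=(-0.5484−24.595)/4.4654=-5.6307
k=1: b·v=9.97×0.533=5.3140; √(2b)=4.4654; u=(5.3140+(-5.562))/4.4654=-0.0555, w=(5.3140−(-5.562))/4.4654=2.4356
k=2: b·v=9.97×(-2.261)=-22.5422; √(2b)=4.4654; u=(-22.5422+14.932)/4.4654=-1.7042, w=(-22.5422−14.932)/4.4654=-8.3921
k=3: b·v=9.97×(-1.242)=-12.3827; √(2b)=4.4654; u=(-12.3827+(-26.795))/4.4654=-8.7736, w=(-12.3827−(-26.795))/4.4654=3.2275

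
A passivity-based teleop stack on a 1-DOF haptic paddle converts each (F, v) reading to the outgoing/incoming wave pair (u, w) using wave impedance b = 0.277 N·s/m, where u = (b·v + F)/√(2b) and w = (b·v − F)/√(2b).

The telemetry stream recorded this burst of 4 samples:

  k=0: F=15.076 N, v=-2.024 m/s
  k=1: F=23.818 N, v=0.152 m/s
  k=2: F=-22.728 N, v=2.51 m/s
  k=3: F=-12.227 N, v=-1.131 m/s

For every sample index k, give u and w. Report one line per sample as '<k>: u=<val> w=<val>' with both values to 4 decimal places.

k=0: b·v=0.277×(-2.024)=-0.5606; √(2b)=0.7443; u=(-0.5606+15.076)/0.7443=19.5017, w=(-0.5606−15.076)/0.7443=-21.0082
k=1: b·v=0.277×0.152=0.0421; √(2b)=0.7443; u=(0.0421+23.818)/0.7443=32.0566, w=(0.0421−23.818)/0.7443=-31.9435
k=2: b·v=0.277×2.51=0.6953; √(2b)=0.7443; u=(0.6953+(-22.728))/0.7443=-29.6015, w=(0.6953−(-22.728))/0.7443=31.4697
k=3: b·v=0.277×(-1.131)=-0.3133; √(2b)=0.7443; u=(-0.3133+(-12.227))/0.7443=-16.8482, w=(-0.3133−(-12.227))/0.7443=16.0063

0: u=19.5017 w=-21.0082
1: u=32.0566 w=-31.9435
2: u=-29.6015 w=31.4697
3: u=-16.8482 w=16.0063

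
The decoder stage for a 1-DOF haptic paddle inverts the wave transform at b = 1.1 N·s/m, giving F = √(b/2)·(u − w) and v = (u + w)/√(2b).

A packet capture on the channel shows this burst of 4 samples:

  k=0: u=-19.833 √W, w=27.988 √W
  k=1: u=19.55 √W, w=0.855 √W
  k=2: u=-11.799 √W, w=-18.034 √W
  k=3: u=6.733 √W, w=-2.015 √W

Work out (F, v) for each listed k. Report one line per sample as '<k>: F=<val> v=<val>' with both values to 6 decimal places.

0: F=-35.465003 v=5.498100
1: F=13.864583 v=13.757048
2: F=4.624000 v=-20.113404
3: F=6.487690 v=3.180875

k=0: u−w=-47.821000, u+w=8.155000; √(b/2)=0.741620, √(2b)=1.483240; F=0.741620×(-47.821)=-35.465003, v=8.155000/1.483240=5.498100
k=1: u−w=18.695000, u+w=20.405000; √(b/2)=0.741620, √(2b)=1.483240; F=0.741620×18.695=13.864583, v=20.405000/1.483240=13.757048
k=2: u−w=6.235000, u+w=-29.833000; √(b/2)=0.741620, √(2b)=1.483240; F=0.741620×6.235=4.624000, v=-29.833000/1.483240=-20.113404
k=3: u−w=8.748000, u+w=4.718000; √(b/2)=0.741620, √(2b)=1.483240; F=0.741620×8.748=6.487690, v=4.718000/1.483240=3.180875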